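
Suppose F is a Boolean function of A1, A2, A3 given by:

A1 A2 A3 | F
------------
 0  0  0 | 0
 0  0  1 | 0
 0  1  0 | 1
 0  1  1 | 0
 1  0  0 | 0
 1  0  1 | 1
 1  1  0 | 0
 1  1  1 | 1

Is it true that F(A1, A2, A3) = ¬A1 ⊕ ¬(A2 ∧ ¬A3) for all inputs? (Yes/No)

No

Check the formula against F row by row:
  A1=0, A2=0, A3=0: formula gives 0, F = 0 ✓
  A1=0, A2=0, A3=1: formula gives 0, F = 0 ✓
  A1=0, A2=1, A3=0: formula gives 1, F = 1 ✓
  A1=0, A2=1, A3=1: formula gives 0, F = 0 ✓
  A1=1, A2=0, A3=0: formula gives 1, but F = 0 ✗
Since they disagree at (1,0,0), the expression is not a correct formula for F.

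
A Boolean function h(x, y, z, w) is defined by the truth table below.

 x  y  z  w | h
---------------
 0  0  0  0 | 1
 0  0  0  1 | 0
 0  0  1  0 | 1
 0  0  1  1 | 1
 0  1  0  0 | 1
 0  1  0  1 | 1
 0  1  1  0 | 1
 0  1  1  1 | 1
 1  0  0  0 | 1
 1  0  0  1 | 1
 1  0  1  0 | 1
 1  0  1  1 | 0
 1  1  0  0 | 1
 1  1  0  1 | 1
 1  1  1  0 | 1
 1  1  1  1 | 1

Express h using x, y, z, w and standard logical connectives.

h(x, y, z, w) = ~((((~x & ~y) & ~z) & w) | (((x & ~y) & z) & w))

h is 0 on only 2 rows — (0,0,0,1), (1,0,1,1). Writing each as a minterm (¬x·¬y·¬z·w, x·¬y·z·w) and OR-ing them characterizes exactly where h=0, so h is the negation of that disjunction.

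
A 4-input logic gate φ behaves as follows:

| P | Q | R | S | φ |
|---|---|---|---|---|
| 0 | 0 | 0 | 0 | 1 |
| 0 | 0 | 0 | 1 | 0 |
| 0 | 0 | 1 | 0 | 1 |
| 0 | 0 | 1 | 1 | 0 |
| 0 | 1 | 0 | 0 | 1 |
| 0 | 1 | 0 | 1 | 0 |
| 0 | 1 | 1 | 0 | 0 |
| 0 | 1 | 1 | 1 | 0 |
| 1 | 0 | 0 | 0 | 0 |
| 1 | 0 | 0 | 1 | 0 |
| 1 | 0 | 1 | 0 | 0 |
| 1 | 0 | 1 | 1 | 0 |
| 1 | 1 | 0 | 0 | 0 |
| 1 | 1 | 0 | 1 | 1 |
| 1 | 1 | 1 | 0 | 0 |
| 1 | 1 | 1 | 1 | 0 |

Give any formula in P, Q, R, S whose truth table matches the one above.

φ(P, Q, R, S) = (((((NOT P AND NOT Q) AND NOT R) AND NOT S) OR (((NOT P AND NOT Q) AND R) AND NOT S)) OR (((NOT P AND Q) AND NOT R) AND NOT S)) OR (((P AND Q) AND NOT R) AND S)

Collect the rows where φ=1 — (0,0,0,0), (0,0,1,0), (0,1,0,0), (1,1,0,1) — and write one minterm per row: ¬P·¬Q·¬R·¬S, ¬P·¬Q·R·¬S, ¬P·Q·¬R·¬S, P·Q·¬R·S. Their union (logical OR) reproduces the table exactly.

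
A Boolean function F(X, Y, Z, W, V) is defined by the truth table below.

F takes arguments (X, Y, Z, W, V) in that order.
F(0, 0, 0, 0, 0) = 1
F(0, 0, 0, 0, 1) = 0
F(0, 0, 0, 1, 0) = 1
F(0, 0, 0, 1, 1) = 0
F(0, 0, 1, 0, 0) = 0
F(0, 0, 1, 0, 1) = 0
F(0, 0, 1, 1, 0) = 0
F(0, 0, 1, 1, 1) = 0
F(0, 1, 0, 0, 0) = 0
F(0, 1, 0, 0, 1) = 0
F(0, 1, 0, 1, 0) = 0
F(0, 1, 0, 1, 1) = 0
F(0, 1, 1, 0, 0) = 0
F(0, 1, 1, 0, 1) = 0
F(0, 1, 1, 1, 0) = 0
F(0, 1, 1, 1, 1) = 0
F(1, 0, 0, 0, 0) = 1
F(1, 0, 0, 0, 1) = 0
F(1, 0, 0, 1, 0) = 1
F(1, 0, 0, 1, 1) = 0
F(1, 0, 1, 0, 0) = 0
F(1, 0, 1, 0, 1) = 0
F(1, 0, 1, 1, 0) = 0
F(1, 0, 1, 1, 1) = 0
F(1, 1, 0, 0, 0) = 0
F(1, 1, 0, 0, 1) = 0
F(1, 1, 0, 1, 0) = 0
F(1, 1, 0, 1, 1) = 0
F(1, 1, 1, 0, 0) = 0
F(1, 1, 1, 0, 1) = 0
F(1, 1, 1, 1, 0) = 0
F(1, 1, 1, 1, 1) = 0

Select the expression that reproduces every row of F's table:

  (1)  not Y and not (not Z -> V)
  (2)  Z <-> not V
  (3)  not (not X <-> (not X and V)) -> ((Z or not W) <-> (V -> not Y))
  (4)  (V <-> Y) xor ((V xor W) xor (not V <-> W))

(2) disagrees with F on (0,0,0,0,0) (formula → 0, table → 1); rule it out.
(3) disagrees with F on (0,0,0,0,1) (formula → 1, table → 0); rule it out.
(4) disagrees with F on (0,0,1,0,0) (formula → 1, table → 0); rule it out.
Only (1) survives; checking it on all 32 rows confirms it matches F.

1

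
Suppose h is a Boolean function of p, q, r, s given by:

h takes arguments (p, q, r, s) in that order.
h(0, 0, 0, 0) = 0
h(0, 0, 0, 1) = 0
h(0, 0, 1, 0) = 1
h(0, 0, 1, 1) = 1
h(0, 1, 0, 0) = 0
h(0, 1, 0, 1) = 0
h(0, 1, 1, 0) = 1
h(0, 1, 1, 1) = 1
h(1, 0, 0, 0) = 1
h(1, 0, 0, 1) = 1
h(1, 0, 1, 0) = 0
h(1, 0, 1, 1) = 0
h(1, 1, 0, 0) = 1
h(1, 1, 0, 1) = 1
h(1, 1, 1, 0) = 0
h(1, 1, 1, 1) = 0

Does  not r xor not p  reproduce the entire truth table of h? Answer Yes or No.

Test each input against both h and the formula:
  p=0, q=0, r=0, s=0: formula gives 0, h = 0 ✓
  p=0, q=0, r=0, s=1: formula gives 0, h = 0 ✓
  p=0, q=0, r=1, s=0: formula gives 1, h = 1 ✓
  p=0, q=0, r=1, s=1: formula gives 1, h = 1 ✓
  … (the remaining 12 rows also agree.)
No disagreement on any input; they are logically equivalent.

Yes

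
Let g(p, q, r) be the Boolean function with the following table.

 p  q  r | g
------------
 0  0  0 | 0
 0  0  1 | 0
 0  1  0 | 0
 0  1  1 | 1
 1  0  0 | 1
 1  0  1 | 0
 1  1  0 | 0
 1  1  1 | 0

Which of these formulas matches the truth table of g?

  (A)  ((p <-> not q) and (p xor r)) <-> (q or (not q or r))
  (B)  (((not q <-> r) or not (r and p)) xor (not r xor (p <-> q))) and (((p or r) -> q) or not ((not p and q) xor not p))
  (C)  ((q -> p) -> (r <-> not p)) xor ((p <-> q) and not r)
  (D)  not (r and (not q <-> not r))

A

(B) disagrees with g on (0,0,0) (formula → 1, table → 0); rule it out.
(C) disagrees with g on (0,0,0) (formula → 1, table → 0); rule it out.
(D) disagrees with g on (0,0,0) (formula → 1, table → 0); rule it out.
(A) is the remaining candidate, and it agrees with g on all 8 inputs.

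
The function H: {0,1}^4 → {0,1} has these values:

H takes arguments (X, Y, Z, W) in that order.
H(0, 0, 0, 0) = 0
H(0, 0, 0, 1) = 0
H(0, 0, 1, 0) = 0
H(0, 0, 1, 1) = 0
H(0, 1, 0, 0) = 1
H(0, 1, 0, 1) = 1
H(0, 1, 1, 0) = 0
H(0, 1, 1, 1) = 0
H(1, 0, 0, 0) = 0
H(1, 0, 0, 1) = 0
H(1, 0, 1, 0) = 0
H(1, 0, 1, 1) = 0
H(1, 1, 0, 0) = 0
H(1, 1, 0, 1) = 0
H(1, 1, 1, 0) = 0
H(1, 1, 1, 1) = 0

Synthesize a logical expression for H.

H=1 on 2 inputs: (0,1,0,0), (0,1,0,1). Reading each as a conjunction of literals (¬X·Y·¬Z·¬W, ¬X·Y·¬Z·W) and taking the OR gives the canonical DNF.

H(X, Y, Z, W) = (((X' · Y) · Z') · W') + (((X' · Y) · Z') · W)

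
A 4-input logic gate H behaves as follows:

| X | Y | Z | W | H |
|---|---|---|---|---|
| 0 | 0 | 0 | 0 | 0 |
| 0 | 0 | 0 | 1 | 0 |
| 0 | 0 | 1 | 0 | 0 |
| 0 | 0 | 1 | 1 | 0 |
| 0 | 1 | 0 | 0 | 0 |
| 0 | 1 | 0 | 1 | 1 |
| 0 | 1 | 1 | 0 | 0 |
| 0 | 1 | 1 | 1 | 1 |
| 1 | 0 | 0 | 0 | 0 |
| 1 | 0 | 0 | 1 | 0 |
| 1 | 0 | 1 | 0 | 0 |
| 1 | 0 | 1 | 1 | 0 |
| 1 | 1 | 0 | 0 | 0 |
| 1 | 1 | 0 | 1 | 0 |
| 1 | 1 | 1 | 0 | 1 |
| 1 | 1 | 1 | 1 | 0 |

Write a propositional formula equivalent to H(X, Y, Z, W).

The 1-rows are (0,1,0,1), (0,1,1,1), (1,1,1,0). Each contributes one minterm — ¬X·Y·¬Z·W; ¬X·Y·Z·W; X·Y·Z·¬W — and their disjunction is a sum-of-products form of H.

H(X, Y, Z, W) = ((((~X & Y) & ~Z) & W) | (((~X & Y) & Z) & W)) | (((X & Y) & Z) & ~W)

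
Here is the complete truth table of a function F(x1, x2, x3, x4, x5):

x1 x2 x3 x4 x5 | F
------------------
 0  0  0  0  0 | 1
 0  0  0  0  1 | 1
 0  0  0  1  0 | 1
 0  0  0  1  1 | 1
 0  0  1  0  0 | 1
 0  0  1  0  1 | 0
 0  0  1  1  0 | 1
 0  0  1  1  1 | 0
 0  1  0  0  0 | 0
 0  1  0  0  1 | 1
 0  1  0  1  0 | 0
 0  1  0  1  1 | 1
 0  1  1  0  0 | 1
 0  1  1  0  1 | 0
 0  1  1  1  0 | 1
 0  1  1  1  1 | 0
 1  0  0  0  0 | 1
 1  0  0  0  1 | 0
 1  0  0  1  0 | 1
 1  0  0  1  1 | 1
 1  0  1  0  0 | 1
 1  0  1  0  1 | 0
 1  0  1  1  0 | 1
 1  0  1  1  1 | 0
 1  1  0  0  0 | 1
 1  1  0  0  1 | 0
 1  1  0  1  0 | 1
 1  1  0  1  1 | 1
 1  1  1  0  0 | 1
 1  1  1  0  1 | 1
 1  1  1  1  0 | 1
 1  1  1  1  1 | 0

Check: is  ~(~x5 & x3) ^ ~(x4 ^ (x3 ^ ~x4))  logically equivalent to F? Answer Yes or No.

No

Check the formula against F row by row:
  x1=0, x2=0, x3=0, x4=0, x5=0: formula gives 1, F = 1 ✓
  x1=0, x2=0, x3=0, x4=0, x5=1: formula gives 1, F = 1 ✓
  x1=0, x2=0, x3=0, x4=1, x5=0: formula gives 1, F = 1 ✓
  x1=0, x2=0, x3=0, x4=1, x5=1: formula gives 1, F = 1 ✓
  …
  x1=0, x2=1, x3=0, x4=0, x5=0: formula gives 1, but F = 0 ✗
A single disagreement suffices: at (0,1,0,0,0) they differ, so the formula does not compute F.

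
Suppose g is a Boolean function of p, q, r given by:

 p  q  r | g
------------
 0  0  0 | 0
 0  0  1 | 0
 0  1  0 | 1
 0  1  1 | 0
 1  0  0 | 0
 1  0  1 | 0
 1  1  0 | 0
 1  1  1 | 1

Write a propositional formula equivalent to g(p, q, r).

g(p, q, r) = ((not p and q) and not r) or ((p and q) and r)

Collect the rows where g=1 — (0,1,0), (1,1,1) — and write one minterm per row: ¬p·q·¬r, p·q·r. Their union (logical OR) reproduces the table exactly.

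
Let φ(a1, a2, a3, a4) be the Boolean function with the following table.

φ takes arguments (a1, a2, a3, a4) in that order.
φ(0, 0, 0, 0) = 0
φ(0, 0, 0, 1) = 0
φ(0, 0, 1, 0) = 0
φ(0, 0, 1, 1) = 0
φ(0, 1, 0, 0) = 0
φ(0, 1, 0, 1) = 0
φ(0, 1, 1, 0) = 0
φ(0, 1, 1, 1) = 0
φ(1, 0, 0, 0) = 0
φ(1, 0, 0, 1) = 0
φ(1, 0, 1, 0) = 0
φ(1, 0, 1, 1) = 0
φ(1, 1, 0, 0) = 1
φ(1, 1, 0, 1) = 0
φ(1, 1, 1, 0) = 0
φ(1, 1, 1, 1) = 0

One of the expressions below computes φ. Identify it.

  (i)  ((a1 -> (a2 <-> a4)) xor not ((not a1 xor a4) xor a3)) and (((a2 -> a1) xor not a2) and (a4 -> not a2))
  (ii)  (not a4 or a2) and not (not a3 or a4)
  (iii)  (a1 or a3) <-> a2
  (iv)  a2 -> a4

(ii) disagrees with φ on (0,0,1,0) (formula → 1, table → 0); rule it out.
(iii) disagrees with φ on (0,0,0,0) (formula → 1, table → 0); rule it out.
(iv) disagrees with φ on (0,0,0,0) (formula → 1, table → 0); rule it out.
That leaves (i). Evaluating it on every row reproduces the table of φ exactly.

i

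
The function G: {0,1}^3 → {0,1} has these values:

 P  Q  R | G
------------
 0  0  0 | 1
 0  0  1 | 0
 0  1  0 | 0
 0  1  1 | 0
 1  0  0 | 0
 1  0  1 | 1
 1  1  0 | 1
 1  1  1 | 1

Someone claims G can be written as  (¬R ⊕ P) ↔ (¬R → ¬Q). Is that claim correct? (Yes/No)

Evaluate (¬R ⊕ P) ↔ (¬R → ¬Q) on each row and compare to G:
  P=0, Q=0, R=0: formula gives 1, G = 1 ✓
  P=0, Q=0, R=1: formula gives 0, G = 0 ✓
  P=0, Q=1, R=0: formula gives 0, G = 0 ✓
  P=0, Q=1, R=1: formula gives 0, G = 0 ✓
  P=1, Q=0, R=0: formula gives 0, G = 0 ✓
  … (the remaining 3 rows also agree.)
All 8 rows match — the expression computes G exactly.

Yes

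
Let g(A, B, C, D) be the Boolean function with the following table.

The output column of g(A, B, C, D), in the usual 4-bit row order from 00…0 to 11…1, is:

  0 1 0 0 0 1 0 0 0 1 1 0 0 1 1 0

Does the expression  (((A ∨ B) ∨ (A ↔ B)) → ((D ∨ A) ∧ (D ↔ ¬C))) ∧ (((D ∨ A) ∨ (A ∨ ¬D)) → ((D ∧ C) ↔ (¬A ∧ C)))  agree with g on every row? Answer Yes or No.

Yes

Evaluate (((A ∨ B) ∨ (A ↔ B)) → ((D ∨ A) ∧ (D ↔ ¬C))) ∧ (((D ∨ A) ∨ (A ∨ ¬D)) → ((D ∧ C) ↔ (¬A ∧ C))) on each row and compare to g:
  A=0, B=0, C=0, D=0: formula gives 0, g = 0 ✓
  A=0, B=0, C=0, D=1: formula gives 1, g = 1 ✓
  A=0, B=0, C=1, D=0: formula gives 0, g = 0 ✓
  A=0, B=0, C=1, D=1: formula gives 0, g = 0 ✓
  … (the remaining 12 rows also agree.)
No disagreement on any input; they are logically equivalent.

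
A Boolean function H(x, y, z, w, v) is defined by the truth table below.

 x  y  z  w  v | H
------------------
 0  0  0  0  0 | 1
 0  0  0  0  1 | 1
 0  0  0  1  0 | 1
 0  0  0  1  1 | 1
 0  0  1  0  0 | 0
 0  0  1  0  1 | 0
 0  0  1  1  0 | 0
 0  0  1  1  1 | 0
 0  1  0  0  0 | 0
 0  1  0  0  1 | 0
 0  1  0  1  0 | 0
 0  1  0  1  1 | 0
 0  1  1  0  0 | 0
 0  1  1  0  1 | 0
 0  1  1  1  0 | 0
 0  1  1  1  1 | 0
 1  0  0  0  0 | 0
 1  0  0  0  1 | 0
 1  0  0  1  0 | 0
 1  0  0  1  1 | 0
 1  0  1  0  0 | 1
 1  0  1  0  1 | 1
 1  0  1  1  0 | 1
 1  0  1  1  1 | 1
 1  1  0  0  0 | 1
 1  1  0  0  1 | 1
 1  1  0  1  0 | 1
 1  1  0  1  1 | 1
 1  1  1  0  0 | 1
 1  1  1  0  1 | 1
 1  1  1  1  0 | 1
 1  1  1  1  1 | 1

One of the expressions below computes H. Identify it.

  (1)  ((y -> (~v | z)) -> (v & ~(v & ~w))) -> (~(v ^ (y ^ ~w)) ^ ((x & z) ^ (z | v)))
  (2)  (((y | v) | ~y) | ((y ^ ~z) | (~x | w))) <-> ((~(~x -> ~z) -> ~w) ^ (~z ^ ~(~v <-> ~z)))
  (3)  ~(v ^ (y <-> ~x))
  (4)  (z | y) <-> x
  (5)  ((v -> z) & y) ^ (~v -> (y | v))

4

(1) fails at (0,0,1,0,0): the formula yields 1, H is 0.
(2) fails at (0,0,0,0,0): the formula yields 0, H is 1.
(3) fails at (0,0,0,0,1): the formula yields 0, H is 1.
(5) fails at (0,0,0,0,0): the formula yields 0, H is 1.
That leaves (4). Evaluating it on every row reproduces the table of H exactly.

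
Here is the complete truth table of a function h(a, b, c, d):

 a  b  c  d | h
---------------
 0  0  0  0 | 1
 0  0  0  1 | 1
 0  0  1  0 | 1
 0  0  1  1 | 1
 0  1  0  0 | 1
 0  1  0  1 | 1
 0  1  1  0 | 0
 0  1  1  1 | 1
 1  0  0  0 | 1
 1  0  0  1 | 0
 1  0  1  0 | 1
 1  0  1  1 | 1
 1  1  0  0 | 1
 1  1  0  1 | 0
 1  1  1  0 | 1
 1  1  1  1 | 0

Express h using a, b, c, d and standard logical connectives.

h(a, b, c, d) = ¬((((((¬a ∧ b) ∧ c) ∧ ¬d) ∨ (((a ∧ ¬b) ∧ ¬c) ∧ d)) ∨ (((a ∧ b) ∧ ¬c) ∧ d)) ∨ (((a ∧ b) ∧ c) ∧ d))

h is 0 on only 4 rows — (0,1,1,0), (1,0,0,1), (1,1,0,1), (1,1,1,1). Writing each as a minterm (¬a·b·c·¬d, a·¬b·¬c·d, a·b·¬c·d, a·b·c·d) and OR-ing them characterizes exactly where h=0, so h is the negation of that disjunction.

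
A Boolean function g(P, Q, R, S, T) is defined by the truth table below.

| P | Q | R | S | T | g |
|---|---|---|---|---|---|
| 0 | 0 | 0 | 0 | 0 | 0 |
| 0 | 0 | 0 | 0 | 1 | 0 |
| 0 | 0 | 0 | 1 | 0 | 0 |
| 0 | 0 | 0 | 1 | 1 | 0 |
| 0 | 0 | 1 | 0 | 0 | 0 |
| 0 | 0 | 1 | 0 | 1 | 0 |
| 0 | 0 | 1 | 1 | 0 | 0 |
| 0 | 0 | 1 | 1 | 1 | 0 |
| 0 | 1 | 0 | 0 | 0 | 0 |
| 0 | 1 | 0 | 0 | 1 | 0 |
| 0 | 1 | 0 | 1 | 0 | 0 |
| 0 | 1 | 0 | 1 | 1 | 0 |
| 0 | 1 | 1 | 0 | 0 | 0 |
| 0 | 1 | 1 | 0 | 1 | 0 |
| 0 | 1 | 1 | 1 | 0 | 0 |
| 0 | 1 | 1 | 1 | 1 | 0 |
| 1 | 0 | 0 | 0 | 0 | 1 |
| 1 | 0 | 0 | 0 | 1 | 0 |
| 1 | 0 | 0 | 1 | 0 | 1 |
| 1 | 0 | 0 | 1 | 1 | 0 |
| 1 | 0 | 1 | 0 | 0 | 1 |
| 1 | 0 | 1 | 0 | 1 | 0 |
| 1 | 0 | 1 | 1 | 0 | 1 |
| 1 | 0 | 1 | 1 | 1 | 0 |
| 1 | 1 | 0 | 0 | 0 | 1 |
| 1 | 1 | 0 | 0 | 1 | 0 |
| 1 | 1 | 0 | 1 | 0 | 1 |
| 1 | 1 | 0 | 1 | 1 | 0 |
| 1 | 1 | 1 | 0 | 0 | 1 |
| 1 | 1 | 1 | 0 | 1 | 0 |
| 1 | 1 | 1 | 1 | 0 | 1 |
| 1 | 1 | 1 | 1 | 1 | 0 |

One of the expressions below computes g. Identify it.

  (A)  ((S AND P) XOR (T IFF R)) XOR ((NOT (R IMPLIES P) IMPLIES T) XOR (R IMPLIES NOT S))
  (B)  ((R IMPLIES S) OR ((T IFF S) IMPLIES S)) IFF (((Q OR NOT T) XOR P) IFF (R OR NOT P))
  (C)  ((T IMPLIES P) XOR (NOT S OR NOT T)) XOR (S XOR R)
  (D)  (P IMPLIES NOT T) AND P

(A): at (0,0,0,0,0) it gives 1, but g = 0 — eliminated.
(B): at (0,0,0,0,0) it gives 1, but g = 0 — eliminated.
(C): at (0,0,0,0,1) it gives 1, but g = 0 — eliminated.
That leaves (D). Evaluating it on every row reproduces the table of g exactly.

D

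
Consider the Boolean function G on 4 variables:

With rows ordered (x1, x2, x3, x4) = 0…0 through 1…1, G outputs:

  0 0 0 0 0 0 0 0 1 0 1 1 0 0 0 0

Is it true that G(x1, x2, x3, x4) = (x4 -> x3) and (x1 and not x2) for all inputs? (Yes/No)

Test each input against both G and the formula:
  x1=0, x2=0, x3=0, x4=0: formula gives 0, G = 0 ✓
  x1=0, x2=0, x3=0, x4=1: formula gives 0, G = 0 ✓
  x1=0, x2=0, x3=1, x4=0: formula gives 0, G = 0 ✓
  x1=0, x2=0, x3=1, x4=1: formula gives 0, G = 0 ✓
  … (the remaining 12 rows also agree.)
Every row agrees, so the formula is equivalent.

Yes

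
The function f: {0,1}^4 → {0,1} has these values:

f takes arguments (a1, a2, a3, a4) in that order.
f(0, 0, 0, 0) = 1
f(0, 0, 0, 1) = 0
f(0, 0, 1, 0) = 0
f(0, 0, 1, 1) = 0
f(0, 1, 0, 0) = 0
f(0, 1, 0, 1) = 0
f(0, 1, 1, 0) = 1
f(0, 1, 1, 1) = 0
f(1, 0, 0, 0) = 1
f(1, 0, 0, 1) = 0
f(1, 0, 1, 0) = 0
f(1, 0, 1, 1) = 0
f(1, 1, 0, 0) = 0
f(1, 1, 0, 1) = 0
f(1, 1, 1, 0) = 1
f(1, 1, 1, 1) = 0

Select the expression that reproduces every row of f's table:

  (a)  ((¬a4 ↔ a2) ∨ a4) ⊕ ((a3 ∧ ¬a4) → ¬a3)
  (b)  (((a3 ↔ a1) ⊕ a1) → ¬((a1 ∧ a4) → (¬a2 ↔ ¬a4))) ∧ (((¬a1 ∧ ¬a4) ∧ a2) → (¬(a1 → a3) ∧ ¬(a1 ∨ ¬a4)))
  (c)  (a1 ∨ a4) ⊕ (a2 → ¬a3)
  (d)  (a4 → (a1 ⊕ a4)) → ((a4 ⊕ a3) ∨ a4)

(b) fails at (0,0,0,0): the formula yields 0, f is 1.
(c) fails at (0,0,1,0): the formula yields 1, f is 0.
(d) fails at (0,0,0,0): the formula yields 0, f is 1.
That leaves (a). Evaluating it on every row reproduces the table of f exactly.

a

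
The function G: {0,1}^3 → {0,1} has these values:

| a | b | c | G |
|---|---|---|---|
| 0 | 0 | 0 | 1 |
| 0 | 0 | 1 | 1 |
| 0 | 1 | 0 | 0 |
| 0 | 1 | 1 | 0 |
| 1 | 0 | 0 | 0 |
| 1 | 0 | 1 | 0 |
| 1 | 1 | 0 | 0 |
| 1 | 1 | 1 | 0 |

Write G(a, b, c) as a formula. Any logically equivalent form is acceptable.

The 1-rows are (0,0,0), (0,0,1). Each contributes one minterm — ¬a·¬b·¬c; ¬a·¬b·c — and their disjunction is a sum-of-products form of G.

G(a, b, c) = ((¬a ∧ ¬b) ∧ ¬c) ∨ ((¬a ∧ ¬b) ∧ c)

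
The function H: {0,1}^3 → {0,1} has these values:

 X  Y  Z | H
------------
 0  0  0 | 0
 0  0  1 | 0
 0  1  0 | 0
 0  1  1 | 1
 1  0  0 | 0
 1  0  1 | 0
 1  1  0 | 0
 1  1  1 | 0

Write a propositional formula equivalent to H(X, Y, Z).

H is 1 on exactly one input, (0,1,1), whose minterm is ¬X·Y·Z. So H is just that conjunction.

H(X, Y, Z) = (~X & Y) & Z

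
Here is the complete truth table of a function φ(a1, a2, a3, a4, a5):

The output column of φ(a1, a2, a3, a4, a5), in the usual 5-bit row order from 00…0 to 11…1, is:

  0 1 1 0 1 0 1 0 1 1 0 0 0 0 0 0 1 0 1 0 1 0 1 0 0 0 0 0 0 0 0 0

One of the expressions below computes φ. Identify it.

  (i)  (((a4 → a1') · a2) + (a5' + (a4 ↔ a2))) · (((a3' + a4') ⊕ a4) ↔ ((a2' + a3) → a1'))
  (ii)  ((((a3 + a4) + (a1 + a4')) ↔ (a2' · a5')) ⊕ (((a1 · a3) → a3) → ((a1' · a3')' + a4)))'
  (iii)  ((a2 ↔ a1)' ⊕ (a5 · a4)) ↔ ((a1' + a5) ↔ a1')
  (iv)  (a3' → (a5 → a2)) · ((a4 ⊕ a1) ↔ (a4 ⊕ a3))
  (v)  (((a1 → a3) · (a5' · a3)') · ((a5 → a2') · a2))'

ii

(i): at (0,0,0,0,0) it gives 1, but φ = 0 — eliminated.
(iii): at (0,0,0,0,1) it gives 0, but φ = 1 — eliminated.
(iv): at (0,0,0,0,0) it gives 1, but φ = 0 — eliminated.
(v): at (0,0,0,0,0) it gives 1, but φ = 0 — eliminated.
(ii) is the remaining candidate, and it agrees with φ on all 32 inputs.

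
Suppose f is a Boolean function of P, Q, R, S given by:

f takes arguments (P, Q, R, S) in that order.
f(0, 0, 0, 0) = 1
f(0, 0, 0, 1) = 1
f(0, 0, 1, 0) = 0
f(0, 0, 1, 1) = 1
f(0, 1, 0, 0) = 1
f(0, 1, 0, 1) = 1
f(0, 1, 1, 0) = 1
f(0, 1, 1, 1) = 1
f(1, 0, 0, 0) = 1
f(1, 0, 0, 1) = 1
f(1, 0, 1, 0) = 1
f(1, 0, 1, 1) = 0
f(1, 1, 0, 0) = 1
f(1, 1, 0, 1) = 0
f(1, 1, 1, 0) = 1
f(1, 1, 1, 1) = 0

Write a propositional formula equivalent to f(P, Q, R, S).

The 0-rows are (0,0,1,0), (1,0,1,1), (1,1,0,1), (1,1,1,1). Take each as a conjunction (¬P·¬Q·R·¬S, P·¬Q·R·S, P·Q·¬R·S, P·Q·R·S), form their disjunction, and complement — that gives a formula that is 1 everywhere f is.

f(P, Q, R, S) = ~((((((~P & ~Q) & R) & ~S) | (((P & ~Q) & R) & S)) | (((P & Q) & ~R) & S)) | (((P & Q) & R) & S))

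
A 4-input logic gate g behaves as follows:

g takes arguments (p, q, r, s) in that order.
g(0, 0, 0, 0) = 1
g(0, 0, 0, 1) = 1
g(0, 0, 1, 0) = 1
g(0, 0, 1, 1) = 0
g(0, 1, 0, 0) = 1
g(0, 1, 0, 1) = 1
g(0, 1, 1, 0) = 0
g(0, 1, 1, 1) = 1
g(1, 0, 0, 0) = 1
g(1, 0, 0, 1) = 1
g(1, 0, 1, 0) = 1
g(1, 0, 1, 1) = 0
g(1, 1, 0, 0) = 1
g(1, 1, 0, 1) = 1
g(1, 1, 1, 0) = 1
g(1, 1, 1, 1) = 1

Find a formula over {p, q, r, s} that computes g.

g(p, q, r, s) = NOT (((((NOT p AND NOT q) AND r) AND s) OR (((NOT p AND q) AND r) AND NOT s)) OR (((p AND NOT q) AND r) AND s))

g is 0 on only 3 rows — (0,0,1,1), (0,1,1,0), (1,0,1,1). Writing each as a minterm (¬p·¬q·r·s, ¬p·q·r·¬s, p·¬q·r·s) and OR-ing them characterizes exactly where g=0, so g is the negation of that disjunction.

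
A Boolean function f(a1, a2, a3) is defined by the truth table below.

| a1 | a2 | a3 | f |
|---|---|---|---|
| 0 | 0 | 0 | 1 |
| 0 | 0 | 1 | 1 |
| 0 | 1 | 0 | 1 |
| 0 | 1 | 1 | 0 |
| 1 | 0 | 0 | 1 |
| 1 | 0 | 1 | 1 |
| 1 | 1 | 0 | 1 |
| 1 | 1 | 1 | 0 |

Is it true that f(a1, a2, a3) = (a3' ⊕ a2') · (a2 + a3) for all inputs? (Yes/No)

No

Evaluate (a3' ⊕ a2') · (a2 + a3) on each row and compare to f:
  a1=0, a2=0, a3=0: formula gives 0, but f = 1 ✗
A single disagreement suffices: at (0,0,0) they differ, so the formula does not compute f.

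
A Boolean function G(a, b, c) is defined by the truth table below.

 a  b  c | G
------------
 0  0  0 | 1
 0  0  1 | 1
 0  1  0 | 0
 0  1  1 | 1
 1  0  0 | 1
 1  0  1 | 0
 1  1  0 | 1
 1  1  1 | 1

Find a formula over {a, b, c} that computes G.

The 0-rows are (0,1,0), (1,0,1). Take each as a conjunction (¬a·b·¬c, a·¬b·c), form their disjunction, and complement — that gives a formula that is 1 everywhere G is.

G(a, b, c) = (((a' · b) · c') + ((a · b') · c))'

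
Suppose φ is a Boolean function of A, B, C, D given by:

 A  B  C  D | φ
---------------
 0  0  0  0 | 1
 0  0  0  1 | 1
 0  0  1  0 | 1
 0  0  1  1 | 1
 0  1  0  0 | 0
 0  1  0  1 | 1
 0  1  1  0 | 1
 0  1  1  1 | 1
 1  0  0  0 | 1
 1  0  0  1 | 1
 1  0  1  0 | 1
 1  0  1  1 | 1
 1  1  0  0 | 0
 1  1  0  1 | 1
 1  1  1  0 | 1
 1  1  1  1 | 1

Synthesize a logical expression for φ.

φ(A, B, C, D) = NOT ((((NOT A AND B) AND NOT C) AND NOT D) OR (((A AND B) AND NOT C) AND NOT D))

The 0-rows are (0,1,0,0), (1,1,0,0). Take each as a conjunction (¬A·B·¬C·¬D, A·B·¬C·¬D), form their disjunction, and complement — that gives a formula that is 1 everywhere φ is.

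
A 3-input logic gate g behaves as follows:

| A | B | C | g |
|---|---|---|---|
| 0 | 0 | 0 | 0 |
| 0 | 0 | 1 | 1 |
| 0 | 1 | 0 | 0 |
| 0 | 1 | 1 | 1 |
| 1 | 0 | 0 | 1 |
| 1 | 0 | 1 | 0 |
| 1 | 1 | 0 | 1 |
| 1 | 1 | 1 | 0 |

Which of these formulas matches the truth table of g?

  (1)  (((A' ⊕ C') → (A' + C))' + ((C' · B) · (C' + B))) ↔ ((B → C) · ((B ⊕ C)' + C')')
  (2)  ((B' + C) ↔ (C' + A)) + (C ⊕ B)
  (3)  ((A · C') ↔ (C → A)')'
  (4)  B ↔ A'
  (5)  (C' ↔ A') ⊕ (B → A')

3

(1) disagrees with g on (0,0,0) (formula → 1, table → 0); rule it out.
(2) disagrees with g on (0,0,0) (formula → 1, table → 0); rule it out.
(4) disagrees with g on (0,0,1) (formula → 0, table → 1); rule it out.
(5) disagrees with g on (1,1,0) (formula → 0, table → 1); rule it out.
That leaves (3). Evaluating it on every row reproduces the table of g exactly.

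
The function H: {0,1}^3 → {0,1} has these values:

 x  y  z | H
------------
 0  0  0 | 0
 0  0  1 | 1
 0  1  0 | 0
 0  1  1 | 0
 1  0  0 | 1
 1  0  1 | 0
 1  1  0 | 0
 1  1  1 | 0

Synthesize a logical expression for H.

H=1 on 2 inputs: (0,0,1), (1,0,0). Reading each as a conjunction of literals (¬x·¬y·z, x·¬y·¬z) and taking the OR gives the canonical DNF.

H(x, y, z) = ((x' · y') · z) + ((x · y') · z')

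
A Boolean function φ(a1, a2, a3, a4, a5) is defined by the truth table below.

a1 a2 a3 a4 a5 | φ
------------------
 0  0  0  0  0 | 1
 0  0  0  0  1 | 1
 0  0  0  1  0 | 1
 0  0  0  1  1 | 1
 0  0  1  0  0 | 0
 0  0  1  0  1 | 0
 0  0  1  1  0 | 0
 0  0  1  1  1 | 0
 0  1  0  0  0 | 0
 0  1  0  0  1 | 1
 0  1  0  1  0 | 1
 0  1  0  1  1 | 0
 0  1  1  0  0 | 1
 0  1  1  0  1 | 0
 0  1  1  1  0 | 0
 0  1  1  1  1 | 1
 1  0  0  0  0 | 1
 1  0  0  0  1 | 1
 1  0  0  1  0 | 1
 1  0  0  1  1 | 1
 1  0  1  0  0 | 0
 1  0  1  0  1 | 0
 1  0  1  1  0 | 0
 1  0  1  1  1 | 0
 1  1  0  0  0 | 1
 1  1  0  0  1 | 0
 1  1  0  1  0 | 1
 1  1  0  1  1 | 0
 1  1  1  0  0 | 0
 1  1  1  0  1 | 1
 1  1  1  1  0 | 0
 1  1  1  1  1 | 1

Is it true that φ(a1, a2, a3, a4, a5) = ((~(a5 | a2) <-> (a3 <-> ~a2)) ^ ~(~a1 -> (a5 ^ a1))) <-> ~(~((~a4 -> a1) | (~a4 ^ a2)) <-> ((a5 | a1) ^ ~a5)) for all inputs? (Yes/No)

Yes

Evaluate ((~(a5 | a2) <-> (a3 <-> ~a2)) ^ ~(~a1 -> (a5 ^ a1))) <-> ~(~((~a4 -> a1) | (~a4 ^ a2)) <-> ((a5 | a1) ^ ~a5)) on each row and compare to φ:
  a1=0, a2=0, a3=0, a4=0, a5=0: formula gives 1, φ = 1 ✓
  a1=0, a2=0, a3=0, a4=0, a5=1: formula gives 1, φ = 1 ✓
  a1=0, a2=0, a3=0, a4=1, a5=0: formula gives 1, φ = 1 ✓
  a1=0, a2=0, a3=0, a4=1, a5=1: formula gives 1, φ = 1 ✓
  … (the remaining 28 rows also agree.)
All 32 rows match — the expression computes φ exactly.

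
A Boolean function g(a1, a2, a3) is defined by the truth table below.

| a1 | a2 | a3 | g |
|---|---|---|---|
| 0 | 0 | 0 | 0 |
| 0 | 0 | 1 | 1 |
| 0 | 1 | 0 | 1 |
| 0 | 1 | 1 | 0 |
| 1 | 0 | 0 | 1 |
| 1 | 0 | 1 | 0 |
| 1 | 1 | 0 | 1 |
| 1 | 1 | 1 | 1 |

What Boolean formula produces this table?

The 0-rows are (0,0,0), (0,1,1), (1,0,1). Take each as a conjunction (¬a1·¬a2·¬a3, ¬a1·a2·a3, a1·¬a2·a3), form their disjunction, and complement — that gives a formula that is 1 everywhere g is.

g(a1, a2, a3) = ¬((((¬a1 ∧ ¬a2) ∧ ¬a3) ∨ ((¬a1 ∧ a2) ∧ a3)) ∨ ((a1 ∧ ¬a2) ∧ a3))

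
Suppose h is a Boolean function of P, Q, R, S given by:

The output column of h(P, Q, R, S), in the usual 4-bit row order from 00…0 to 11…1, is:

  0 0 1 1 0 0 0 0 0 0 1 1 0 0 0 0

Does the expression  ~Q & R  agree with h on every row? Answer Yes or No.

Yes

Test each input against both h and the formula:
  P=0, Q=0, R=0, S=0: formula gives 0, h = 0 ✓
  P=0, Q=0, R=0, S=1: formula gives 0, h = 0 ✓
  P=0, Q=0, R=1, S=0: formula gives 1, h = 1 ✓
  P=0, Q=0, R=1, S=1: formula gives 1, h = 1 ✓
  … (the remaining 12 rows also agree.)
Every row agrees, so the formula is equivalent.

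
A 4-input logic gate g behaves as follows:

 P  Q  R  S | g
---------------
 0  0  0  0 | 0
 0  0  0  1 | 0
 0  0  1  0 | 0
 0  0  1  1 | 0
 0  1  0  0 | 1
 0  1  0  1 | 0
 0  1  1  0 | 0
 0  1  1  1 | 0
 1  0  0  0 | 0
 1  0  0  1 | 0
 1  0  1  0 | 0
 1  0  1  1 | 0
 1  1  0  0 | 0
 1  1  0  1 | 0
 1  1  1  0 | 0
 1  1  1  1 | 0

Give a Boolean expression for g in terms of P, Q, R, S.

g(P, Q, R, S) = ((~P & Q) & ~R) & ~S

Only row (0,1,0,0) gives 1. That row's minterm ¬P·Q·¬R·¬S is g directly.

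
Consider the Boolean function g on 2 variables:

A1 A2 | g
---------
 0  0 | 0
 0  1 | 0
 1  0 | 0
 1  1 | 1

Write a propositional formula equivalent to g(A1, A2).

The output is 1 only when every input is 1 — the AND of all inputs.

g(A1, A2) = A1 ∧ A2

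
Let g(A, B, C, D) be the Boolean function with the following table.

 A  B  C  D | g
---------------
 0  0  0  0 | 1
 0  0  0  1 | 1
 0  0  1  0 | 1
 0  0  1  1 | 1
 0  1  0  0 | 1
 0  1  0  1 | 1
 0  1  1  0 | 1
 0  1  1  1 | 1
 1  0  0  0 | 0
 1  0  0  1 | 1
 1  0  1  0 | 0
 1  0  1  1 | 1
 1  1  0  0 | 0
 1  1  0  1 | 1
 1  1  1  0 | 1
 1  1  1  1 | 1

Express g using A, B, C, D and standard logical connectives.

The 0-rows are (1,0,0,0), (1,0,1,0), (1,1,0,0). Take each as a conjunction (A·¬B·¬C·¬D, A·¬B·C·¬D, A·B·¬C·¬D), form their disjunction, and complement — that gives a formula that is 1 everywhere g is.

g(A, B, C, D) = (((((A · B') · C') · D') + (((A · B') · C) · D')) + (((A · B) · C') · D'))'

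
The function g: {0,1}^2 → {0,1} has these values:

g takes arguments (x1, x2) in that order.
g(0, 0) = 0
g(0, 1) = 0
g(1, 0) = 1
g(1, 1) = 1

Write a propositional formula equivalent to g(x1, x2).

Collect the rows where g=1 — (1,0), (1,1) — and write one minterm per row: x1·¬x2, x1·x2. Their union (logical OR) reproduces the table exactly.

g(x1, x2) = (x1 and not x2) or (x1 and x2)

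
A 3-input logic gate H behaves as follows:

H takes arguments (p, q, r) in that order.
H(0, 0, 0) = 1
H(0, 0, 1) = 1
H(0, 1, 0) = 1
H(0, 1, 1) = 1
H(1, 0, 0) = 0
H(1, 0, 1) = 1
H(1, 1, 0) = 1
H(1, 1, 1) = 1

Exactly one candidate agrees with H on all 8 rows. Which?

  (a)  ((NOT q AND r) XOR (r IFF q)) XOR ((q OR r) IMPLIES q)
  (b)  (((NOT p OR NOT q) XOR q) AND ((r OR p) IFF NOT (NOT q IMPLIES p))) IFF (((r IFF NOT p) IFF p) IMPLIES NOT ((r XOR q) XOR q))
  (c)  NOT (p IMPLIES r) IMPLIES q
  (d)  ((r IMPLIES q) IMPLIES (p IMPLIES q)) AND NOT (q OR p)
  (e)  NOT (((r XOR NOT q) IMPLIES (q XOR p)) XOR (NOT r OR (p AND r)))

c

(a) disagrees with H on (0,0,0) (formula → 0, table → 1); rule it out.
(b) disagrees with H on (0,0,0) (formula → 0, table → 1); rule it out.
(d) disagrees with H on (0,1,0) (formula → 0, table → 1); rule it out.
(e) disagrees with H on (0,0,0) (formula → 0, table → 1); rule it out.
Only (c) survives; checking it on all 8 rows confirms it matches H.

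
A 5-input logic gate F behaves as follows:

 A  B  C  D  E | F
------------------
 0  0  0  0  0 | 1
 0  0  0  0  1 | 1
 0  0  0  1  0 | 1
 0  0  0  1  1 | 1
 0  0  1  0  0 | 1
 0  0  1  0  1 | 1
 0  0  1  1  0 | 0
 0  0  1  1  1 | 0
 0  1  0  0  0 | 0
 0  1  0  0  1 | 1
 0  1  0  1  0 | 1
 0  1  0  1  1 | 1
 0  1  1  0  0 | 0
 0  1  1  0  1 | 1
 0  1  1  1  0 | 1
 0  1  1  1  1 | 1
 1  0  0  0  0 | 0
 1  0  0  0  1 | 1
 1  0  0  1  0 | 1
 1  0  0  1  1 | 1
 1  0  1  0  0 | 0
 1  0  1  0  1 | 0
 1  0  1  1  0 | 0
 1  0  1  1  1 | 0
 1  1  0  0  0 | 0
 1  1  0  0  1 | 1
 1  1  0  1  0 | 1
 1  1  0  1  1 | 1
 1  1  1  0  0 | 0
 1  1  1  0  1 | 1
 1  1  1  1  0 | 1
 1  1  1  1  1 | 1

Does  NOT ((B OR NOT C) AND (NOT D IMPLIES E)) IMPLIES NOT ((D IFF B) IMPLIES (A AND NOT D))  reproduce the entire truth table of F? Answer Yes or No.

Yes

Test each input against both F and the formula:
  A=0, B=0, C=0, D=0, E=0: formula gives 1, F = 1 ✓
  A=0, B=0, C=0, D=0, E=1: formula gives 1, F = 1 ✓
  A=0, B=0, C=0, D=1, E=0: formula gives 1, F = 1 ✓
  A=0, B=0, C=0, D=1, E=1: formula gives 1, F = 1 ✓
  … (the remaining 28 rows also agree.)
All 32 rows match — the expression computes F exactly.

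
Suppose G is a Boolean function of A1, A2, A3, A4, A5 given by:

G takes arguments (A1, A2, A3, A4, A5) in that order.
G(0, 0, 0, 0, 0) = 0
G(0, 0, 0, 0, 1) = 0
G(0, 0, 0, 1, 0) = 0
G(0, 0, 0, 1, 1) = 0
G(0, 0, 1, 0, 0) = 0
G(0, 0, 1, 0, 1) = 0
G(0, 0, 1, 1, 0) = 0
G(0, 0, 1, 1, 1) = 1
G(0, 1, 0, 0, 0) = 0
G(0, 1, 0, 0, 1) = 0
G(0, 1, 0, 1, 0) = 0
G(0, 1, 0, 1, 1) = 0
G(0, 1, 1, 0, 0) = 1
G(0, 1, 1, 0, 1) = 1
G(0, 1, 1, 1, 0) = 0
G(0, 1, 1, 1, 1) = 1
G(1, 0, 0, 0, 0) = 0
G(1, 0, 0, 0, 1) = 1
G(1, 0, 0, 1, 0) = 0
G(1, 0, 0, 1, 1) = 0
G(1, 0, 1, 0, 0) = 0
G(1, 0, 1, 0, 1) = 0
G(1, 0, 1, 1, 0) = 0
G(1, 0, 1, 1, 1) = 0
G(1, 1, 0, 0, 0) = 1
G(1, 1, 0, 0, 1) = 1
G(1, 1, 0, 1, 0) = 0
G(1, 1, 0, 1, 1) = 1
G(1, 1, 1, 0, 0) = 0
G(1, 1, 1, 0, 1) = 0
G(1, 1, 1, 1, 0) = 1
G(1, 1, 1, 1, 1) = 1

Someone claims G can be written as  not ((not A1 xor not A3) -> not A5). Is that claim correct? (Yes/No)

Test each input against both G and the formula:
  A1=0, A2=0, A3=0, A4=0, A5=0: formula gives 0, G = 0 ✓
  A1=0, A2=0, A3=0, A4=0, A5=1: formula gives 0, G = 0 ✓
  A1=0, A2=0, A3=0, A4=1, A5=0: formula gives 0, G = 0 ✓
  A1=0, A2=0, A3=0, A4=1, A5=1: formula gives 0, G = 0 ✓
  …
  A1=0, A2=0, A3=1, A4=0, A5=1: formula gives 1, but G = 0 ✗
Row (0,0,1,0,1) is a counterexample, so the formula is not equivalent to G.

No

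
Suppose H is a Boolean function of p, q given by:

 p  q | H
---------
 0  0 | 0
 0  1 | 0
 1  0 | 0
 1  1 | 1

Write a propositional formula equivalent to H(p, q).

The output is 1 only when every input is 1 — the AND of all inputs.

H(p, q) = p ∧ q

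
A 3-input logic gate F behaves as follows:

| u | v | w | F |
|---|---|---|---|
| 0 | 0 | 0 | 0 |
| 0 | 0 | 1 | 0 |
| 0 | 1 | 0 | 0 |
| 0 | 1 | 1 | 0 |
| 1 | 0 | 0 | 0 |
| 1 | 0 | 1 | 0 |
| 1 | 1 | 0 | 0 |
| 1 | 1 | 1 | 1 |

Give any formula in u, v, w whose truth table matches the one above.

F(u, v, w) = (u ∧ v) ∧ w

The output is 1 only when every input is 1 — the AND of all inputs.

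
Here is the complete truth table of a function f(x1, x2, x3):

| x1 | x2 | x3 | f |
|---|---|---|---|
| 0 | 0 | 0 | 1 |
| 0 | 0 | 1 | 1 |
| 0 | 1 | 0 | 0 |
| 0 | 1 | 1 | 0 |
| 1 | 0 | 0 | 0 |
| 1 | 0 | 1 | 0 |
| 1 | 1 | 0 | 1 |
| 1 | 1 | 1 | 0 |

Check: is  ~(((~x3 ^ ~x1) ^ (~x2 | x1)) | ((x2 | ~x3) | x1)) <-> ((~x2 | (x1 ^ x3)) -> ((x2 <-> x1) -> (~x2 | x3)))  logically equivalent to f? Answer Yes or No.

Evaluate ~(((~x3 ^ ~x1) ^ (~x2 | x1)) | ((x2 | ~x3) | x1)) <-> ((~x2 | (x1 ^ x3)) -> ((x2 <-> x1) -> (~x2 | x3))) on each row and compare to f:
  x1=0, x2=0, x3=0: formula gives 0, but f = 1 ✗
Since they disagree at (0,0,0), the expression is not a correct formula for f.

No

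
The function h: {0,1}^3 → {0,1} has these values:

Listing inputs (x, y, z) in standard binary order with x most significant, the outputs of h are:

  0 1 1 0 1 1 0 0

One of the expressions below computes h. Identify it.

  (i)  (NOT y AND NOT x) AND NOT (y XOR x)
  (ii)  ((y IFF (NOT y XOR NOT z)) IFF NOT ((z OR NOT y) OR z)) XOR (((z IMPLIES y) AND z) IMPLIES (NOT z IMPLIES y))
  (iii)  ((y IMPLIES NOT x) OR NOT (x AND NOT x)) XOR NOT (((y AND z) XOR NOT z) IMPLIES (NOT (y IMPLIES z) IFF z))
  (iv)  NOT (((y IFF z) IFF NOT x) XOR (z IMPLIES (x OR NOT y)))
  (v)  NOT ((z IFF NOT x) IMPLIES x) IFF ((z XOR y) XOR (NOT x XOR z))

v

(i) fails at (0,0,0): the formula yields 1, h is 0.
(ii) fails at (0,0,0): the formula yields 1, h is 0.
(iii) fails at (0,0,0): the formula yields 1, h is 0.
(iv) fails at (0,0,0): the formula yields 1, h is 0.
That leaves (v). Evaluating it on every row reproduces the table of h exactly.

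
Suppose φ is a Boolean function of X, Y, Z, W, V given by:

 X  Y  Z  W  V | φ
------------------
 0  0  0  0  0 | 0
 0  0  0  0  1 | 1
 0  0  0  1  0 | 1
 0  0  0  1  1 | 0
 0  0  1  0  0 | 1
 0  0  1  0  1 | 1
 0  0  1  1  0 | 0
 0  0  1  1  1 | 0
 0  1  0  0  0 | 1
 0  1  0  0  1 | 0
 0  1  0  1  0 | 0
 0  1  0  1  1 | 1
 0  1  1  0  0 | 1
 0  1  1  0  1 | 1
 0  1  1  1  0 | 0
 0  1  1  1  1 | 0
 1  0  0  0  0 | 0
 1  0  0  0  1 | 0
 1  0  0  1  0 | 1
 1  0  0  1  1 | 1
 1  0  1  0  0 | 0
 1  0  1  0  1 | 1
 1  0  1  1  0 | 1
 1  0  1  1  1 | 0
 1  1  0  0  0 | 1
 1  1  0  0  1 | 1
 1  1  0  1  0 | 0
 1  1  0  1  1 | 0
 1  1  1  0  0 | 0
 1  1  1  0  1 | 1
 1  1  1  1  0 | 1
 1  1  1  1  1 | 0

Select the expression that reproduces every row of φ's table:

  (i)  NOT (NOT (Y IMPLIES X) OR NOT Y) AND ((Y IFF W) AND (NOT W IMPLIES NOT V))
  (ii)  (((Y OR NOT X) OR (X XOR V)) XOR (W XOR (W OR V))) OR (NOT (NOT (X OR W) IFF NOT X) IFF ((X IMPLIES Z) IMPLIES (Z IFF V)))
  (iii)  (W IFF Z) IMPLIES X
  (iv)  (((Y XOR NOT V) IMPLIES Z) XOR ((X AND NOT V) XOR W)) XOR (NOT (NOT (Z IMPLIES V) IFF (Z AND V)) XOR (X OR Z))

(i): at (0,0,0,0,1) it gives 0, but φ = 1 — eliminated.
(ii): at (0,0,0,0,0) it gives 1, but φ = 0 — eliminated.
(iii): at (0,0,0,0,1) it gives 0, but φ = 1 — eliminated.
(iv) is the remaining candidate, and it agrees with φ on all 32 inputs.

iv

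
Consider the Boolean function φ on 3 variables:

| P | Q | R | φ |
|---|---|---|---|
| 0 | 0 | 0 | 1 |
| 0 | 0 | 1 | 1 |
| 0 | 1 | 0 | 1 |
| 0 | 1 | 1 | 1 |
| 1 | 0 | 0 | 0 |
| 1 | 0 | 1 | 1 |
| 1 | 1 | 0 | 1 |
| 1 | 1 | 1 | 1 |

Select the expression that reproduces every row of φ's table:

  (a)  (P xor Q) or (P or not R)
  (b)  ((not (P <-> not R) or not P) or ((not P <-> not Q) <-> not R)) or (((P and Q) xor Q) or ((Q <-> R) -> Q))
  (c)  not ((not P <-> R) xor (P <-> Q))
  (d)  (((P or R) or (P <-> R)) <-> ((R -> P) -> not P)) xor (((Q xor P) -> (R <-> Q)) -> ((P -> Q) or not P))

b

(a) disagrees with φ on (0,0,1) (formula → 0, table → 1); rule it out.
(c) disagrees with φ on (0,0,0) (formula → 0, table → 1); rule it out.
(d) disagrees with φ on (0,0,0) (formula → 0, table → 1); rule it out.
Only (b) survives; checking it on all 8 rows confirms it matches φ.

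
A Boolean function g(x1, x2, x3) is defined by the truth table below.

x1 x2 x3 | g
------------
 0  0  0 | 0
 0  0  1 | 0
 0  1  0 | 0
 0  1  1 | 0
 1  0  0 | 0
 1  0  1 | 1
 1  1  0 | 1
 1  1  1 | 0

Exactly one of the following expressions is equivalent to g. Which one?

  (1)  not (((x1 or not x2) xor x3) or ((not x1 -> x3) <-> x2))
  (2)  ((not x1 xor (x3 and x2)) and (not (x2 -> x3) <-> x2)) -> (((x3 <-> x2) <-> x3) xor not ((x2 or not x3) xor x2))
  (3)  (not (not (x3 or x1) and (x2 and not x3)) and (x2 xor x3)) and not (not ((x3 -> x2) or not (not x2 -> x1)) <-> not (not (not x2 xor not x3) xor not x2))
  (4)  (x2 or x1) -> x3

(1): at (0,0,1) it gives 1, but g = 0 — eliminated.
(2): at (0,0,1) it gives 1, but g = 0 — eliminated.
(4): at (0,0,0) it gives 1, but g = 0 — eliminated.
Only (3) survives; checking it on all 8 rows confirms it matches g.

3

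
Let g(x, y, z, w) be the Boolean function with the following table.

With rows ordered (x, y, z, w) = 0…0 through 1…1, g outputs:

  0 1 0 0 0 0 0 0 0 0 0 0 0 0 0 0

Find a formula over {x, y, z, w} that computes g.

g(x, y, z, w) = ((not x and not y) and not z) and w

g is 1 on exactly one input, (0,0,0,1), whose minterm is ¬x·¬y·¬z·w. So g is just that conjunction.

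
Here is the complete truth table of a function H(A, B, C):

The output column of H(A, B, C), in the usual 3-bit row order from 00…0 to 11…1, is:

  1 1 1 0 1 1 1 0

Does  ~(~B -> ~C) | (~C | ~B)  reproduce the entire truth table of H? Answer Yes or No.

Yes

Test each input against both H and the formula:
  A=0, B=0, C=0: formula gives 1, H = 1 ✓
  A=0, B=0, C=1: formula gives 1, H = 1 ✓
  A=0, B=1, C=0: formula gives 1, H = 1 ✓
  A=0, B=1, C=1: formula gives 0, H = 0 ✓
  A=1, B=0, C=0: formula gives 1, H = 1 ✓
  … (the remaining 3 rows also agree.)
Every row agrees, so the formula is equivalent.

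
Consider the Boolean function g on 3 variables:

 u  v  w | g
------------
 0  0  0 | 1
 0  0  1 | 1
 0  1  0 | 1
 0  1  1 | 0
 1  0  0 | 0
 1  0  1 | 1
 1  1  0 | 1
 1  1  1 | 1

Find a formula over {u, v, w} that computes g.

g(u, v, w) = ~(((~u & v) & w) | ((u & ~v) & ~w))

g is 0 on only 2 rows — (0,1,1), (1,0,0). Writing each as a minterm (¬u·v·w, u·¬v·¬w) and OR-ing them characterizes exactly where g=0, so g is the negation of that disjunction.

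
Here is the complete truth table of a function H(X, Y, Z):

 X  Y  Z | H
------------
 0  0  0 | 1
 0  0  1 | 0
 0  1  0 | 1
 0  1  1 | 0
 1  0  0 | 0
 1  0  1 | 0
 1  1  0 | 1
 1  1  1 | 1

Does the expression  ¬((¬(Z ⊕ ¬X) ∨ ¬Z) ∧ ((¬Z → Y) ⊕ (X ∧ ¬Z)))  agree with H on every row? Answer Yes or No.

Test each input against both H and the formula:
  X=0, Y=0, Z=0: formula gives 1, H = 1 ✓
  X=0, Y=0, Z=1: formula gives 0, H = 0 ✓
  X=0, Y=1, Z=0: formula gives 0, but H = 1 ✗
A single disagreement suffices: at (0,1,0) they differ, so the formula does not compute H.

No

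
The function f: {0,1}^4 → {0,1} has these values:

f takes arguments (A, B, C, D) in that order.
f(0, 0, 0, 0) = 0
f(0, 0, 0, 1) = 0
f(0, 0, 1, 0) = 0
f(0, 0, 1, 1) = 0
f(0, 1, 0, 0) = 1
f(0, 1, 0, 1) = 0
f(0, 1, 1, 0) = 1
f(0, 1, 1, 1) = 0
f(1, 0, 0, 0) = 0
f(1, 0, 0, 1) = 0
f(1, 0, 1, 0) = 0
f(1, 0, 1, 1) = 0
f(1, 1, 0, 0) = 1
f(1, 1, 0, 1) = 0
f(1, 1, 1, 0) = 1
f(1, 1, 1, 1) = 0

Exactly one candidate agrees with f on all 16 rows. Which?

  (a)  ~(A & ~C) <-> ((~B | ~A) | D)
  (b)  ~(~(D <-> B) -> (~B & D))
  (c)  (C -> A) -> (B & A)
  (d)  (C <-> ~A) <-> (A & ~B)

(a) disagrees with f on (0,0,0,0) (formula → 1, table → 0); rule it out.
(c) disagrees with f on (0,0,1,0) (formula → 1, table → 0); rule it out.
(d) disagrees with f on (0,0,0,0) (formula → 1, table → 0); rule it out.
That leaves (b). Evaluating it on every row reproduces the table of f exactly.

b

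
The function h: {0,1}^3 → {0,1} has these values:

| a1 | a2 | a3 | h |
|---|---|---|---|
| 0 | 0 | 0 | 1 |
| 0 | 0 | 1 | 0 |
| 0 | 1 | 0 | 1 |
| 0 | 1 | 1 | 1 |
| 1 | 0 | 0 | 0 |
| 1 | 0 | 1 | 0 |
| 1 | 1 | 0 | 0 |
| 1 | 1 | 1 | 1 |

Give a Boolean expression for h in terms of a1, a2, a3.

h(a1, a2, a3) = ((((~a1 & ~a2) & ~a3) | ((~a1 & a2) & ~a3)) | ((~a1 & a2) & a3)) | ((a1 & a2) & a3)

Collect the rows where h=1 — (0,0,0), (0,1,0), (0,1,1), (1,1,1) — and write one minterm per row: ¬a1·¬a2·¬a3, ¬a1·a2·¬a3, ¬a1·a2·a3, a1·a2·a3. Their union (logical OR) reproduces the table exactly.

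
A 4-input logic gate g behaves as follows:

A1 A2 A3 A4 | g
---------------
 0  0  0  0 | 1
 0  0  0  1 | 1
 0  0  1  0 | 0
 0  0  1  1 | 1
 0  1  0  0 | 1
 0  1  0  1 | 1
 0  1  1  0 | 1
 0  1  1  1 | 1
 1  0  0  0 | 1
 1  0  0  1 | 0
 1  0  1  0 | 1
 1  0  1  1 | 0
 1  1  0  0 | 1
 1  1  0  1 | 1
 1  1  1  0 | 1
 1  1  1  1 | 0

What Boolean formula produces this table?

g(A1, A2, A3, A4) = NOT ((((((NOT A1 AND NOT A2) AND A3) AND NOT A4) OR (((A1 AND NOT A2) AND NOT A3) AND A4)) OR (((A1 AND NOT A2) AND A3) AND A4)) OR (((A1 AND A2) AND A3) AND A4))

The 0-rows are (0,0,1,0), (1,0,0,1), (1,0,1,1), (1,1,1,1). Take each as a conjunction (¬A1·¬A2·A3·¬A4, A1·¬A2·¬A3·A4, A1·¬A2·A3·A4, A1·A2·A3·A4), form their disjunction, and complement — that gives a formula that is 1 everywhere g is.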